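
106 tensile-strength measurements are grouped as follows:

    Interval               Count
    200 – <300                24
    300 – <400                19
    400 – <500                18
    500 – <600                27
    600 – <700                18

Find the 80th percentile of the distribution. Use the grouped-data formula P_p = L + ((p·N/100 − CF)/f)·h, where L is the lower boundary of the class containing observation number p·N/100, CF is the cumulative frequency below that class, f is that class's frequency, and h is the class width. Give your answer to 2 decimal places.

N = 106; target position k = 80/100 · 106 = 84.8.
Cumulative frequencies: 24, 43, 61, 88, 106.
Observation 84.8 falls in the class 500 – <600.
L = 500, CF = 61, f = 27, h = 100.
P80 = 500 + ((84.8 − 61)/27)·100 = 500 + 88.1481 = 588.148.

588.15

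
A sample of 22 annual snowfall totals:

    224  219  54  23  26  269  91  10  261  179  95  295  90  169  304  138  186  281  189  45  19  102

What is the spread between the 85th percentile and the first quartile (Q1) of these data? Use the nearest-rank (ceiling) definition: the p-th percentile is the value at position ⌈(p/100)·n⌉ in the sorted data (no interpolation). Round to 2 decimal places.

Sorted: 10, 19, 23, 26, 45, 54, 90, 91, 95, 102, 138, 169, 179, 186, 189, 219, 224, 261, 269, 281, 295, 304.
n = 22.
P25: rank ⌈25/100·22⌉ = 6 → 54.
P85: rank ⌈85/100·22⌉ = 19 → 269.
Difference: 269 − 54 = 215.

215.00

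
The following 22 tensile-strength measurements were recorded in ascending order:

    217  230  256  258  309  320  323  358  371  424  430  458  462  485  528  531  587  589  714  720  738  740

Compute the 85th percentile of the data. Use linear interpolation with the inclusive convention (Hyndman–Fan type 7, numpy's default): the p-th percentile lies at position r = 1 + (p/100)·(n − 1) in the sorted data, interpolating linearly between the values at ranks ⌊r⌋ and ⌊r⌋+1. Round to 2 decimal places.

n = 22.
r = 1 + (85/100)·(22 − 1) = 1 + 17.85 = 18.85.
Rank 18 is 589 and rank 19 is 714.
Interpolate: 589 + 0.85·(714 − 589) = 589 + 0.85·125 = 695.25.

695.25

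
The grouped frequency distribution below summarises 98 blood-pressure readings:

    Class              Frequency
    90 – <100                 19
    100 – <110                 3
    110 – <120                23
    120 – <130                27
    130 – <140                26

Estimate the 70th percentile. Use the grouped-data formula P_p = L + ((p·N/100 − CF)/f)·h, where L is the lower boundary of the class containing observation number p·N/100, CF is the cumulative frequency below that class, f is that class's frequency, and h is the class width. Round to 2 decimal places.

128.74

N = 98; target position k = 70/100 · 98 = 68.6.
Cumulative frequencies: 19, 22, 45, 72, 98.
Observation 68.6 falls in the class 120 – <130.
L = 120, CF = 45, f = 27, h = 10.
P70 = 120 + ((68.6 − 45)/27)·10 = 120 + 8.74074 = 128.741.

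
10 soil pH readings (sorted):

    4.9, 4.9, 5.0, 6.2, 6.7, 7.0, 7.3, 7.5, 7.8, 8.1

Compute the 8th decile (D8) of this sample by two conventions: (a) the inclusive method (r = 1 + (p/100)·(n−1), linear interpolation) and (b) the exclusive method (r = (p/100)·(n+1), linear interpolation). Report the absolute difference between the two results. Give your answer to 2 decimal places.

0.18

n = 10.
(a) r = 8.2; between ranks 8 (7.5) and 9 (7.8): 7.56.
(b) r = 8.8; between ranks 8 (7.5) and 9 (7.8): 7.74.
|7.56 − 7.74| = 0.18.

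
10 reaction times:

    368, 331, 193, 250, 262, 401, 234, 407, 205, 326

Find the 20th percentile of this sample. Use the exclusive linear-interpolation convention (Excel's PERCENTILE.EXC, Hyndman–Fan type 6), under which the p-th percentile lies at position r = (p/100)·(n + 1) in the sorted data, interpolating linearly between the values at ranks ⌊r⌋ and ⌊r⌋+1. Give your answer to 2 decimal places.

Sorted: 193, 205, 234, 250, 262, 326, 331, 368, 401, 407.
n = 10.
r = (20/100)·(10 + 1) = 2.2.
Rank 2 is 205 and rank 3 is 234.
Interpolate: 205 + 0.2·(234 − 205) = 205 + 0.2·29 = 210.8.

210.80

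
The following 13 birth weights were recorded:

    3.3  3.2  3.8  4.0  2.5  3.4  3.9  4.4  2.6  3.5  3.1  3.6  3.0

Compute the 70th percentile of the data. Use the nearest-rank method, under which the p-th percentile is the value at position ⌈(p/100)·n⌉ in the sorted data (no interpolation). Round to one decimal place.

Sorted: 2.5, 2.6, 3.0, 3.1, 3.2, 3.3, 3.4, 3.5, 3.6, 3.8, 3.9, 4.0, 4.4.
n = 13.
Position = ⌈70/100 · 13⌉ = ⌈9.1⌉ = 10.
The value at rank 10 is 3.8.

3.8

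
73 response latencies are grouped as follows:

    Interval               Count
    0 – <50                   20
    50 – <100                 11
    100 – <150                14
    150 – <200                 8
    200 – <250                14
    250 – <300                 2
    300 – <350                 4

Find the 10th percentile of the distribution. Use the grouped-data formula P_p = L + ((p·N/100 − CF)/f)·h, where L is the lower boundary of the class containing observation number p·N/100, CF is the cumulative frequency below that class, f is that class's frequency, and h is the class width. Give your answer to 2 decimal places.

N = 73; target position k = 10/100 · 73 = 7.3.
Cumulative frequencies: 20, 31, 45, 53, 67, 69, 73.
Observation 7.3 falls in the class 0 – <50.
L = 0, CF = 0, f = 20, h = 50.
P10 = 0 + ((7.3 − 0)/20)·50 = 0 + 18.25 = 18.25.

18.25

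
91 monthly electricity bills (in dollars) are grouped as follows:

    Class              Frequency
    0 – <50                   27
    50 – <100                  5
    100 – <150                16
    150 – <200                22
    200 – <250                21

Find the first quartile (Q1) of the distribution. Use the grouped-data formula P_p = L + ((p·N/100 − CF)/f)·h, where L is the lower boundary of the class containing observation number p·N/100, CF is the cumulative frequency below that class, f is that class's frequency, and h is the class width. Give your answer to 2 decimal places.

N = 91; target position k = 25/100 · 91 = 22.75.
Cumulative frequencies: 27, 32, 48, 70, 91.
Observation 22.75 falls in the class 0 – <50.
L = 0, CF = 0, f = 27, h = 50.
P25 = 0 + ((22.75 − 0)/27)·50 = 0 + 42.1296 = 42.1296.

42.13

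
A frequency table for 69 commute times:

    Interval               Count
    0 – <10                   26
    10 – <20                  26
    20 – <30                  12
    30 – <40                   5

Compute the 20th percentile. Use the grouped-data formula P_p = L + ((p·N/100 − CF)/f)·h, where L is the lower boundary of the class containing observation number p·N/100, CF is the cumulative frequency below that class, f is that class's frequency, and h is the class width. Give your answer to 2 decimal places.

5.31

N = 69; target position k = 20/100 · 69 = 13.8.
Cumulative frequencies: 26, 52, 64, 69.
Observation 13.8 falls in the class 0 – <10.
L = 0, CF = 0, f = 26, h = 10.
P20 = 0 + ((13.8 − 0)/26)·10 = 0 + 5.30769 = 5.30769.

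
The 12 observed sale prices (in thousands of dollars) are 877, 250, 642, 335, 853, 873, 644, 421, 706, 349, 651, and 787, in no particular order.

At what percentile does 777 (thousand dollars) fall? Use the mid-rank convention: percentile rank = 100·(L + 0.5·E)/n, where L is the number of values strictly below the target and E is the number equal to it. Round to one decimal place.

Sorted: 250, 335, 349, 421, 642, 644, 651, 706, 787, 853, 873, 877.
Count below 777: L = 8; count equal: E = 0; n = 12.
Percentile rank = 100·(8 + 0.5·0)/12 = 100·8/12 = 66.67.

66.7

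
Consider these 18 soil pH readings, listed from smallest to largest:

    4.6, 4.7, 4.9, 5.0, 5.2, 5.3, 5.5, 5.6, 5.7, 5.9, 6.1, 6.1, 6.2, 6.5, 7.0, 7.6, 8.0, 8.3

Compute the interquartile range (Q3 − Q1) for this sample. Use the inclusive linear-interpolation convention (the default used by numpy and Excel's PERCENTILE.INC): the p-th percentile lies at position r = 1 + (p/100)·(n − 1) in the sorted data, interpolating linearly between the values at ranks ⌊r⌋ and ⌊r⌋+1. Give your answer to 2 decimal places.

n = 18.
P25: r = 5.25; ranks 5–6 are 5.2, 5.3; interpolating gives 5.225.
P75: r = 13.75; ranks 13–14 are 6.2, 6.5; interpolating gives 6.425.
Difference: 6.425 − 5.225 = 1.2.

1.20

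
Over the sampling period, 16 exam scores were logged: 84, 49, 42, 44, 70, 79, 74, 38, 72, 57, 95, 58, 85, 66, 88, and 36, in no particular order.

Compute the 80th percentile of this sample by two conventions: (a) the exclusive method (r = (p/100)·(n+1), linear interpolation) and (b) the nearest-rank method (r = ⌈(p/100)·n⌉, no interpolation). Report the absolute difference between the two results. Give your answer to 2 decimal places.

0.60

Sorted: 36, 38, 42, 44, 49, 57, 58, 66, 70, 72, 74, 79, 84, 85, 88, 95.
n = 16.
(a) r = 13.6; between ranks 13 (84) and 14 (85): 84.6.
(b) the nearest-rank method: rank 13 → 84.
|84.6 − 84| = 0.6.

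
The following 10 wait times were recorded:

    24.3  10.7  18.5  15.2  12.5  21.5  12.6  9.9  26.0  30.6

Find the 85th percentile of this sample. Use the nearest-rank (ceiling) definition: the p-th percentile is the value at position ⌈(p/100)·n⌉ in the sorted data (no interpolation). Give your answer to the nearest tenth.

26.0

Sorted: 9.9, 10.7, 12.5, 12.6, 15.2, 18.5, 21.5, 24.3, 26.0, 30.6.
n = 10.
Position = ⌈85/100 · 10⌉ = ⌈8.5⌉ = 9.
The value at rank 9 is 26.0.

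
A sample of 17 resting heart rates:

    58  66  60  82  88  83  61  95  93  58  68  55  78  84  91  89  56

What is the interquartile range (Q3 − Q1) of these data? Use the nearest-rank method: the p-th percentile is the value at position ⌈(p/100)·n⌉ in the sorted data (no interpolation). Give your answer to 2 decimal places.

28.00

Sorted: 55, 56, 58, 58, 60, 61, 66, 68, 78, 82, 83, 84, 88, 89, 91, 93, 95.
n = 17.
P25: rank ⌈25/100·17⌉ = 5 → 60.
P75: rank ⌈75/100·17⌉ = 13 → 88.
Difference: 88 − 60 = 28.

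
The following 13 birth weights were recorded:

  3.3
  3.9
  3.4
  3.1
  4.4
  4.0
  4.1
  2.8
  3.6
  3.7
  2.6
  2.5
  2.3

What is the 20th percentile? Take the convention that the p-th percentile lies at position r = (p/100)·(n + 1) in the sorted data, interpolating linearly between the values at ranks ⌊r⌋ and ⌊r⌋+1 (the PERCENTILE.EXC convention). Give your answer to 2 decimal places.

2.58

Sorted: 2.3, 2.5, 2.6, 2.8, 3.1, 3.3, 3.4, 3.6, 3.7, 3.9, 4.0, 4.1, 4.4.
n = 13.
r = (20/100)·(13 + 1) = 2.8.
Rank 2 is 2.5 and rank 3 is 2.6.
Interpolate: 2.5 + 0.8·(2.6 − 2.5) = 2.5 + 0.8·0.1 = 2.58.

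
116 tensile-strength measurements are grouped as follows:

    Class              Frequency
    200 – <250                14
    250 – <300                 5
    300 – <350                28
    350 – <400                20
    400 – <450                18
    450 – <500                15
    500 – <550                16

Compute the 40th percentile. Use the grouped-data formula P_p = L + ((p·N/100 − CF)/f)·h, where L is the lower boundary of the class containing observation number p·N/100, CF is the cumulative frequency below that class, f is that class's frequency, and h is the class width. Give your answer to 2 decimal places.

N = 116; target position k = 40/100 · 116 = 46.4.
Cumulative frequencies: 14, 19, 47, 67, 85, 100, 116.
Observation 46.4 falls in the class 300 – <350.
L = 300, CF = 19, f = 28, h = 50.
P40 = 300 + ((46.4 − 19)/28)·50 = 300 + 48.9286 = 348.929.

348.93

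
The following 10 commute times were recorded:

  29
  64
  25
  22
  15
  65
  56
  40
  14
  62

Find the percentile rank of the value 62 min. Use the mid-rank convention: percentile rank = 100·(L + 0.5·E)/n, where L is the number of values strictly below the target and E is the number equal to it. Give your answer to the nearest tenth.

75.0

Sorted: 14, 15, 22, 25, 29, 40, 56, 62, 64, 65.
Count below 62: L = 7; count equal: E = 1; n = 10.
Percentile rank = 100·(7 + 0.5·1)/10 = 100·7.5/10 = 75.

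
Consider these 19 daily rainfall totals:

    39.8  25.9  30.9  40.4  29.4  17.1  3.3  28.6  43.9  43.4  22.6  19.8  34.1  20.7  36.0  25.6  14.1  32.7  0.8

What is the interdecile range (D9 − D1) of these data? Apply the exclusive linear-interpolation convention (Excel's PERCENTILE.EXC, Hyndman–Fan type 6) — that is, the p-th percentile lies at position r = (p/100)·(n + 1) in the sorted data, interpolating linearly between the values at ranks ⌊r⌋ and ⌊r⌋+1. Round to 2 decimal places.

Sorted: 0.8, 3.3, 14.1, 17.1, 19.8, 20.7, 22.6, 25.6, 25.9, 28.6, 29.4, 30.9, 32.7, 34.1, 36.0, 39.8, 40.4, 43.4, 43.9.
n = 19.
P10: r = 2 (integer) → 3.3.
P90: r = 18 (integer) → 43.4.
Difference: 43.4 − 3.3 = 40.1.

40.10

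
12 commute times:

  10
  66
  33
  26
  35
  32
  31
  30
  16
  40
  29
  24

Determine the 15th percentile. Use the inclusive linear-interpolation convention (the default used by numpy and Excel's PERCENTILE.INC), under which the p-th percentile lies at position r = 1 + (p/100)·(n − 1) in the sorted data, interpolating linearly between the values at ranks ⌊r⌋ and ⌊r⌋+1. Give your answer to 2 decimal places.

Sorted: 10, 16, 24, 26, 29, 30, 31, 32, 33, 35, 40, 66.
n = 12.
r = 1 + (15/100)·(12 − 1) = 1 + 1.65 = 2.65.
Rank 2 is 16 and rank 3 is 24.
Interpolate: 16 + 0.65·(24 − 16) = 16 + 0.65·8 = 21.2.

21.20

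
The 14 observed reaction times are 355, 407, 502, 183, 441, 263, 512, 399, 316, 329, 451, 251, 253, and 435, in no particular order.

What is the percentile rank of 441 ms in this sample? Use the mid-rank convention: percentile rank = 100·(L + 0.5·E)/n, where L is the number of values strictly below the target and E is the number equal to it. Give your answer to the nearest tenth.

Sorted: 183, 251, 253, 263, 316, 329, 355, 399, 407, 435, 441, 451, 502, 512.
Count below 441: L = 10; count equal: E = 1; n = 14.
Percentile rank = 100·(10 + 0.5·1)/14 = 100·10.5/14 = 75.

75.0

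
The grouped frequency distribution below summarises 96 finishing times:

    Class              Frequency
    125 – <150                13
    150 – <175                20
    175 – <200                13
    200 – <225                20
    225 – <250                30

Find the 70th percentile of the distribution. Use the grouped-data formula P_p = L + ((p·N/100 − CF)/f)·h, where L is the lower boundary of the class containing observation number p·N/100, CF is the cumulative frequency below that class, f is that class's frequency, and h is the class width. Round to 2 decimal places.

N = 96; target position k = 70/100 · 96 = 67.2.
Cumulative frequencies: 13, 33, 46, 66, 96.
Observation 67.2 falls in the class 225 – <250.
L = 225, CF = 66, f = 30, h = 25.
P70 = 225 + ((67.2 − 66)/30)·25 = 225 + 1 = 226.

226.00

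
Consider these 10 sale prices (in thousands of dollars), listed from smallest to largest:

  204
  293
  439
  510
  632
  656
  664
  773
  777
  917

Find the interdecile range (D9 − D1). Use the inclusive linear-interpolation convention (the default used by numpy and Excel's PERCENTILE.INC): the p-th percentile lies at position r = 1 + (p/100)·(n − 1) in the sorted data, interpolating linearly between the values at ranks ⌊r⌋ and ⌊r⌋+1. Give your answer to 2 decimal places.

n = 10.
P10: r = 1.9; ranks 1–2 are 204, 293; interpolating gives 284.1.
P90: r = 9.1; ranks 9–10 are 777, 917; interpolating gives 791.
Difference: 791 − 284.1 = 506.9.

506.90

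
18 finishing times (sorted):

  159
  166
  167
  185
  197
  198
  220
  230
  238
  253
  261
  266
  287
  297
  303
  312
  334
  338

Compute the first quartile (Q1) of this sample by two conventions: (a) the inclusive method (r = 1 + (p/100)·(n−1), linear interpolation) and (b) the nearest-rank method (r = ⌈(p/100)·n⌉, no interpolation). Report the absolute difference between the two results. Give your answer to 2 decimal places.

0.25

n = 18.
(a) r = 5.25; between ranks 5 (197) and 6 (198): 197.25.
(b) the nearest-rank method: rank 5 → 197.
|197.25 − 197| = 0.25.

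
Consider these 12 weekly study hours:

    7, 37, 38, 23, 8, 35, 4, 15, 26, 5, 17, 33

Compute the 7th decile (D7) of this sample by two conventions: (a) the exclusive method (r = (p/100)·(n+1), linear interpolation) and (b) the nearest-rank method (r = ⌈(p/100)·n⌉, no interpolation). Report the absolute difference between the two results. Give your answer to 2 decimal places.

0.20

Sorted: 4, 5, 7, 8, 15, 17, 23, 26, 33, 35, 37, 38.
n = 12.
(a) r = 9.1; between ranks 9 (33) and 10 (35): 33.2.
(b) the nearest-rank method: rank 9 → 33.
|33.2 − 33| = 0.2.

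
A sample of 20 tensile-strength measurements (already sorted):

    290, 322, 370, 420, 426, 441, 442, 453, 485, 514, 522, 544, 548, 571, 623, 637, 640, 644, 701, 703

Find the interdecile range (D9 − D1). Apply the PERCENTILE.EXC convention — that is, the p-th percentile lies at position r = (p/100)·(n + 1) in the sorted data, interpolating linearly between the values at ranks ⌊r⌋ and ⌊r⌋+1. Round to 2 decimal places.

n = 20.
P10: r = 2.1; ranks 2–3 are 322, 370; interpolating gives 326.8.
P90: r = 18.9; ranks 18–19 are 644, 701; interpolating gives 695.3.
Difference: 695.3 − 326.8 = 368.5.

368.50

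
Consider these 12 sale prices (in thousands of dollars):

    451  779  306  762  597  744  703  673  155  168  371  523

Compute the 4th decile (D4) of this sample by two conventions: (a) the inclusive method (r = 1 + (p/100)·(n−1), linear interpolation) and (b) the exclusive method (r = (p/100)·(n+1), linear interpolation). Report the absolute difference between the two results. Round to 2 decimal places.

14.40

Sorted: 155, 168, 306, 371, 451, 523, 597, 673, 703, 744, 762, 779.
n = 12.
(a) r = 5.4; between ranks 5 (451) and 6 (523): 479.8.
(b) r = 5.2; between ranks 5 (451) and 6 (523): 465.4.
|479.8 − 465.4| = 14.4.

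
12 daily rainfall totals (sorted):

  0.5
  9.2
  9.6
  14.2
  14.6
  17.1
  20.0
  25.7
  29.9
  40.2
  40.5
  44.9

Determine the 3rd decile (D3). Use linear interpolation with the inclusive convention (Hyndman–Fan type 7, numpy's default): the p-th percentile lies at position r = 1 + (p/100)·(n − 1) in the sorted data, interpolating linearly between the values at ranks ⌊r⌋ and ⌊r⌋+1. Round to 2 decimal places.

14.32

n = 12.
r = 1 + (30/100)·(12 − 1) = 1 + 3.3 = 4.3.
Rank 4 is 14.2 and rank 5 is 14.6.
Interpolate: 14.2 + 0.3·(14.6 − 14.2) = 14.2 + 0.3·0.4 = 14.32.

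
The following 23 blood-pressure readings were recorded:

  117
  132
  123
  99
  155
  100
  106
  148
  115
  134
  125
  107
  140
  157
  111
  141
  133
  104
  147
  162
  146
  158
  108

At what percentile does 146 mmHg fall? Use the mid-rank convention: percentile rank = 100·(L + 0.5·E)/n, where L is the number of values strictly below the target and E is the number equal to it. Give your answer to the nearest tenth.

Sorted: 99, 100, 104, 106, 107, 108, 111, 115, 117, 123, 125, 132, 133, 134, 140, 141, 146, 147, 148, 155, 157, 158, 162.
Count below 146: L = 16; count equal: E = 1; n = 23.
Percentile rank = 100·(16 + 0.5·1)/23 = 100·16.5/23 = 71.74.

71.7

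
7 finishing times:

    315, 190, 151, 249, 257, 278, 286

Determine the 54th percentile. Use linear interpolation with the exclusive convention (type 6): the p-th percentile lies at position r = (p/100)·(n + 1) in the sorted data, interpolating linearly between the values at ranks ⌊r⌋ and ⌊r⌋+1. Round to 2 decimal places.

Sorted: 151, 190, 249, 257, 278, 286, 315.
n = 7.
r = (54/100)·(7 + 1) = 4.32.
Rank 4 is 257 and rank 5 is 278.
Interpolate: 257 + 0.32·(278 − 257) = 257 + 0.32·21 = 263.72.

263.72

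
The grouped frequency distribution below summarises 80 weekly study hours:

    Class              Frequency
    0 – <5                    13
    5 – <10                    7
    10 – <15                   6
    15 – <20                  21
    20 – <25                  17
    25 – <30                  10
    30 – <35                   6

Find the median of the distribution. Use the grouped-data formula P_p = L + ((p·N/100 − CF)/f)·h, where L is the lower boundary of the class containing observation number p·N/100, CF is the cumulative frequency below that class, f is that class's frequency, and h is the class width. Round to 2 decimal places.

N = 80; target position k = 50/100 · 80 = 40.
Cumulative frequencies: 13, 20, 26, 47, 64, 74, 80.
Observation 40 falls in the class 15 – <20.
L = 15, CF = 26, f = 21, h = 5.
P50 = 15 + ((40 − 26)/21)·5 = 15 + 3.33333 = 18.3333.

18.33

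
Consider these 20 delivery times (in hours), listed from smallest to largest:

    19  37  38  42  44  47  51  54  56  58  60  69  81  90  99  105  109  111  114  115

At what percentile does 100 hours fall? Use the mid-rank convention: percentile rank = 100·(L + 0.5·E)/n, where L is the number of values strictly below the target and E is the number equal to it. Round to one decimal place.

75.0

Count below 100: L = 15; count equal: E = 0; n = 20.
Percentile rank = 100·(15 + 0.5·0)/20 = 100·15/20 = 75.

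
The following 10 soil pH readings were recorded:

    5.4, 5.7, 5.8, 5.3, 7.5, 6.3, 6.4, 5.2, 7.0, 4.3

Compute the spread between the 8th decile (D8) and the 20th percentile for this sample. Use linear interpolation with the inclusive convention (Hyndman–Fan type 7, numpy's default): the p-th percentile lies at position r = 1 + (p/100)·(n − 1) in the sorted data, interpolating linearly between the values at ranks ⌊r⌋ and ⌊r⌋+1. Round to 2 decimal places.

Sorted: 4.3, 5.2, 5.3, 5.4, 5.7, 5.8, 6.3, 6.4, 7.0, 7.5.
n = 10.
P20: r = 2.8; ranks 2–3 are 5.2, 5.3; interpolating gives 5.28.
P80: r = 8.2; ranks 8–9 are 6.4, 7.0; interpolating gives 6.52.
Difference: 6.52 − 5.28 = 1.24.

1.24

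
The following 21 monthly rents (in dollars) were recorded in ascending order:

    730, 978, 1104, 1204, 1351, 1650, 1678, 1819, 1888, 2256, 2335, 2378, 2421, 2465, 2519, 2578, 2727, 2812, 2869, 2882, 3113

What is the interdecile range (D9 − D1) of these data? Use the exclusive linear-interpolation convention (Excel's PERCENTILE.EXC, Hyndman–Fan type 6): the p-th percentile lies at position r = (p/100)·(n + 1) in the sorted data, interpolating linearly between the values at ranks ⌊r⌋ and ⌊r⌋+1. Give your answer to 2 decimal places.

1876.20

n = 21.
P10: r = 2.2; ranks 2–3 are 978, 1104; interpolating gives 1003.2.
P90: r = 19.8; ranks 19–20 are 2869, 2882; interpolating gives 2879.4.
Difference: 2879.4 − 1003.2 = 1876.2.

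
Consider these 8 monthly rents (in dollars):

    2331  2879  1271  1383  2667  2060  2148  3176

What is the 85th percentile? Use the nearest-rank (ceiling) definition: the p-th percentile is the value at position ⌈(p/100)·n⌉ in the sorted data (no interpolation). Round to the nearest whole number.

Sorted: 1271, 1383, 2060, 2148, 2331, 2667, 2879, 3176.
n = 8.
Position = ⌈85/100 · 8⌉ = ⌈6.8⌉ = 7.
The value at rank 7 is 2879.

2879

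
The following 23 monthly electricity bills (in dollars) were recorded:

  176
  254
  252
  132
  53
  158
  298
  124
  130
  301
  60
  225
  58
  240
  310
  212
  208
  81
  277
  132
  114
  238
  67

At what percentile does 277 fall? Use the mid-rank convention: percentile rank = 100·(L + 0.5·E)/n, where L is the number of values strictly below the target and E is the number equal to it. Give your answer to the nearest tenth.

Sorted: 53, 58, 60, 67, 81, 114, 124, 130, 132, 132, 158, 176, 208, 212, 225, 238, 240, 252, 254, 277, 298, 301, 310.
Count below 277: L = 19; count equal: E = 1; n = 23.
Percentile rank = 100·(19 + 0.5·1)/23 = 100·19.5/23 = 84.78.

84.8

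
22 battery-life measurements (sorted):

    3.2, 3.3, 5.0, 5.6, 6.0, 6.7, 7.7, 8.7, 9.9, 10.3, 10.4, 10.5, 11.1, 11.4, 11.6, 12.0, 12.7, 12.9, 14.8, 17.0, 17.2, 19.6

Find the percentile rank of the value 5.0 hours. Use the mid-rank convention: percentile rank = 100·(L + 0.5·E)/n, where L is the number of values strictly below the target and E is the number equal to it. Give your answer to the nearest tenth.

11.4

Count below 5.0: L = 2; count equal: E = 1; n = 22.
Percentile rank = 100·(2 + 0.5·1)/22 = 100·2.5/22 = 11.36.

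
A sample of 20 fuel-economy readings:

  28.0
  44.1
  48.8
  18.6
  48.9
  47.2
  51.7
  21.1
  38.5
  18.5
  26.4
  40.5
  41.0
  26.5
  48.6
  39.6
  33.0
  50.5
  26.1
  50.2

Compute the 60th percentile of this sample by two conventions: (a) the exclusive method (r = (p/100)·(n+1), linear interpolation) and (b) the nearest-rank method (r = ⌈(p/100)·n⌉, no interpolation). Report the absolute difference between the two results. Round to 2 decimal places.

1.86

Sorted: 18.5, 18.6, 21.1, 26.1, 26.4, 26.5, 28.0, 33.0, 38.5, 39.6, 40.5, 41.0, 44.1, 47.2, 48.6, 48.8, 48.9, 50.2, 50.5, 51.7.
n = 20.
(a) r = 12.6; between ranks 12 (41.0) and 13 (44.1): 42.86.
(b) the nearest-rank method: rank 12 → 41.
|42.86 − 41| = 1.86.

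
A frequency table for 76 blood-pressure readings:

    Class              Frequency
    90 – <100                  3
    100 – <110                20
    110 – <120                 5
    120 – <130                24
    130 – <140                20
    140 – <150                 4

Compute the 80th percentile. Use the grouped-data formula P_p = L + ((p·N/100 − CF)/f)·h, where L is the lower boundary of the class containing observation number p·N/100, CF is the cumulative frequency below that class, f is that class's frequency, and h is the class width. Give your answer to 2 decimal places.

N = 76; target position k = 80/100 · 76 = 60.8.
Cumulative frequencies: 3, 23, 28, 52, 72, 76.
Observation 60.8 falls in the class 130 – <140.
L = 130, CF = 52, f = 20, h = 10.
P80 = 130 + ((60.8 − 52)/20)·10 = 130 + 4.4 = 134.4.

134.40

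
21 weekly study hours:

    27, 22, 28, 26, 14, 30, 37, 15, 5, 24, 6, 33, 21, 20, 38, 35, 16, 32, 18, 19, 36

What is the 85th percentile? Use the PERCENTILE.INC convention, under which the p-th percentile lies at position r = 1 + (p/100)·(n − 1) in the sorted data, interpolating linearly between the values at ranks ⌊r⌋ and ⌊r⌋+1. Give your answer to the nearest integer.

Sorted: 5, 6, 14, 15, 16, 18, 19, 20, 21, 22, 24, 26, 27, 28, 30, 32, 33, 35, 36, 37, 38.
n = 21.
r = 1 + (85/100)·(21 − 1) = 1 + 17 = 18.
r is an integer, so P85 is the value at rank 18: 35.

35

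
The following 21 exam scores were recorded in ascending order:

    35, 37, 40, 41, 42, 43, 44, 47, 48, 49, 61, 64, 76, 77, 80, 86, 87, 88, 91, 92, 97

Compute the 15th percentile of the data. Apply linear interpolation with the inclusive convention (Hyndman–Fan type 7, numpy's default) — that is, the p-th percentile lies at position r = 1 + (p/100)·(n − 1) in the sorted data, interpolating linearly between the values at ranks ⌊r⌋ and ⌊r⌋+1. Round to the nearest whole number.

n = 21.
r = 1 + (15/100)·(21 − 1) = 1 + 3 = 4.
r is an integer, so P15 is the value at rank 4: 41.

41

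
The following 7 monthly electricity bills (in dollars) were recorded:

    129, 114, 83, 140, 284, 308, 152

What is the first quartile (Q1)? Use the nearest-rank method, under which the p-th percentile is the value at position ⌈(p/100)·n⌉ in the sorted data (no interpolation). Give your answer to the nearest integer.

Sorted: 83, 114, 129, 140, 152, 284, 308.
n = 7.
Position = ⌈25/100 · 7⌉ = ⌈1.75⌉ = 2.
The value at rank 2 is 114.

114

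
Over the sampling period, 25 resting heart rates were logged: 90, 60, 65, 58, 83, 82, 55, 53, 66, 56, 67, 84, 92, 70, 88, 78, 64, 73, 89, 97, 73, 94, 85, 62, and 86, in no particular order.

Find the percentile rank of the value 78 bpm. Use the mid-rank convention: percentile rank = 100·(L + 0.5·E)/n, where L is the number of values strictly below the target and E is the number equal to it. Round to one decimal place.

54.0

Sorted: 53, 55, 56, 58, 60, 62, 64, 65, 66, 67, 70, 73, 73, 78, 82, 83, 84, 85, 86, 88, 89, 90, 92, 94, 97.
Count below 78: L = 13; count equal: E = 1; n = 25.
Percentile rank = 100·(13 + 0.5·1)/25 = 100·13.5/25 = 54.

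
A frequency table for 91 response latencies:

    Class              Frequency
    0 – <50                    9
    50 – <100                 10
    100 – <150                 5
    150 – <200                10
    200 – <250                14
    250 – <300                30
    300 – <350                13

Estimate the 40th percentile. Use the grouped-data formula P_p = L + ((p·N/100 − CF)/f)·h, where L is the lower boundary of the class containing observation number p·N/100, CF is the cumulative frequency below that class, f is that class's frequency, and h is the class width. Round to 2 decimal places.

208.57

N = 91; target position k = 40/100 · 91 = 36.4.
Cumulative frequencies: 9, 19, 24, 34, 48, 78, 91.
Observation 36.4 falls in the class 200 – <250.
L = 200, CF = 34, f = 14, h = 50.
P40 = 200 + ((36.4 − 34)/14)·50 = 200 + 8.57143 = 208.571.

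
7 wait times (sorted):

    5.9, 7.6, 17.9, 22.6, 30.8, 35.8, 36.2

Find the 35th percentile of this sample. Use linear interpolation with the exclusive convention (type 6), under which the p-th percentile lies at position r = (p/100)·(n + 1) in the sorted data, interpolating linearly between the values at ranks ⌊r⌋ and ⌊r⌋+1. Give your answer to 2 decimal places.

n = 7.
r = (35/100)·(7 + 1) = 2.8.
Rank 2 is 7.6 and rank 3 is 17.9.
Interpolate: 7.6 + 0.8·(17.9 − 7.6) = 7.6 + 0.8·10.3 = 15.84.

15.84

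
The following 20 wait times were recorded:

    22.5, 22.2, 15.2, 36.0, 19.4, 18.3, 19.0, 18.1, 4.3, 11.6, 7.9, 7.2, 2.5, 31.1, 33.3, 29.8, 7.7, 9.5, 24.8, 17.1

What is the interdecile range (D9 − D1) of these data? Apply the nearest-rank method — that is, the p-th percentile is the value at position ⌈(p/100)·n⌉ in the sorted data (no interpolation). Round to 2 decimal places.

Sorted: 2.5, 4.3, 7.2, 7.7, 7.9, 9.5, 11.6, 15.2, 17.1, 18.1, 18.3, 19.0, 19.4, 22.2, 22.5, 24.8, 29.8, 31.1, 33.3, 36.0.
n = 20.
P10: rank ⌈10/100·20⌉ = 2 → 4.3.
P90: rank ⌈90/100·20⌉ = 18 → 31.1.
Difference: 31.1 − 4.3 = 26.8.

26.80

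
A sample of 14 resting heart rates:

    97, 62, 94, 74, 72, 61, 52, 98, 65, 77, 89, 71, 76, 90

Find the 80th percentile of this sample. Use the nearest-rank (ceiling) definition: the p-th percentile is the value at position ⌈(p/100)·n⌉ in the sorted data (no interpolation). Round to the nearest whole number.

Sorted: 52, 61, 62, 65, 71, 72, 74, 76, 77, 89, 90, 94, 97, 98.
n = 14.
Position = ⌈80/100 · 14⌉ = ⌈11.2⌉ = 12.
The value at rank 12 is 94.

94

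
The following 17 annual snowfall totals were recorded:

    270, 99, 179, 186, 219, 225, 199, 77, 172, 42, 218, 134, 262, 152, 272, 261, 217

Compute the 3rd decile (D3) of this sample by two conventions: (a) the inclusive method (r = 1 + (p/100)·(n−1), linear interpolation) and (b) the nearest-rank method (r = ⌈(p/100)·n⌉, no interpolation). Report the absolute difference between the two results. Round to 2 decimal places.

4.00

Sorted: 42, 77, 99, 134, 152, 172, 179, 186, 199, 217, 218, 219, 225, 261, 262, 270, 272.
n = 17.
(a) r = 5.8; between ranks 5 (152) and 6 (172): 168.
(b) the nearest-rank method: rank 6 → 172.
|168 − 172| = 4.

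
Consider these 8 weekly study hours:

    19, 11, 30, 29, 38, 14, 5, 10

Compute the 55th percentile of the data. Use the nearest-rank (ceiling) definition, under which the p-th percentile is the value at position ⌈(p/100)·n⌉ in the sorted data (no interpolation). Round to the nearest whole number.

19

Sorted: 5, 10, 11, 14, 19, 29, 30, 38.
n = 8.
Position = ⌈55/100 · 8⌉ = ⌈4.4⌉ = 5.
The value at rank 5 is 19.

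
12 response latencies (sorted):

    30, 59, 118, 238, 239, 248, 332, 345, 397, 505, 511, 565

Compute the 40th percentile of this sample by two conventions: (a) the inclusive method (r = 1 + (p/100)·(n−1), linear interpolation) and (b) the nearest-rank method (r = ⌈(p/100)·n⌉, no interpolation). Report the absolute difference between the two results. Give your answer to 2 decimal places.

n = 12.
(a) r = 5.4; between ranks 5 (239) and 6 (248): 242.6.
(b) the nearest-rank method: rank 5 → 239.
|242.6 − 239| = 3.6.

3.60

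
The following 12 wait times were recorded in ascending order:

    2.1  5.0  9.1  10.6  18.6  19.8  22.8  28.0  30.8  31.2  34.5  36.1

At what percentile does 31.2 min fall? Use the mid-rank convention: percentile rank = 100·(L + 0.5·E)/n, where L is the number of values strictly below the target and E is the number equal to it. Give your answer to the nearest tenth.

Count below 31.2: L = 9; count equal: E = 1; n = 12.
Percentile rank = 100·(9 + 0.5·1)/12 = 100·9.5/12 = 79.17.

79.2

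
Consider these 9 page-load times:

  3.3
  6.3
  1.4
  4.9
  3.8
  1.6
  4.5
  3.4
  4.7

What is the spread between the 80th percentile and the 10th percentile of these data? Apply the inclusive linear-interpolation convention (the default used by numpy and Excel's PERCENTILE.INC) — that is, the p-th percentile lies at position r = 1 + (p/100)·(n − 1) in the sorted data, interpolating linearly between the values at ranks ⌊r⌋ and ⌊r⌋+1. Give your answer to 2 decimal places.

3.22

Sorted: 1.4, 1.6, 3.3, 3.4, 3.8, 4.5, 4.7, 4.9, 6.3.
n = 9.
P10: r = 1.8; ranks 1–2 are 1.4, 1.6; interpolating gives 1.56.
P80: r = 7.4; ranks 7–8 are 4.7, 4.9; interpolating gives 4.78.
Difference: 4.78 − 1.56 = 3.22.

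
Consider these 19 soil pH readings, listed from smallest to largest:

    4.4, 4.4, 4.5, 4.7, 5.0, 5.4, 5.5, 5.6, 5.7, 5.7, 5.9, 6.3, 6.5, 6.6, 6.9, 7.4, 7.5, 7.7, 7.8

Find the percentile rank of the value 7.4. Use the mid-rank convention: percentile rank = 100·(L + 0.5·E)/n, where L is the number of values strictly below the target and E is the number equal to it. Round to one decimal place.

81.6

Count below 7.4: L = 15; count equal: E = 1; n = 19.
Percentile rank = 100·(15 + 0.5·1)/19 = 100·15.5/19 = 81.58.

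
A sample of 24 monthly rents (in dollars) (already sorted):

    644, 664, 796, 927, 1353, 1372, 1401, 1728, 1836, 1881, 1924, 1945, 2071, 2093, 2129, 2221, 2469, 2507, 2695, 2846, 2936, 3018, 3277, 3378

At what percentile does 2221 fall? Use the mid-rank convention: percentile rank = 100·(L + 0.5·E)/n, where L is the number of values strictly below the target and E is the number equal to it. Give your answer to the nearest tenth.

Count below 2221: L = 15; count equal: E = 1; n = 24.
Percentile rank = 100·(15 + 0.5·1)/24 = 100·15.5/24 = 64.58.

64.6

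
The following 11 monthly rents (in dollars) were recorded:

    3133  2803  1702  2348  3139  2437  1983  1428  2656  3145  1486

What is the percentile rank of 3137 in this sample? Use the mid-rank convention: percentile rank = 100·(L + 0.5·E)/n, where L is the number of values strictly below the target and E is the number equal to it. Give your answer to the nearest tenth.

Sorted: 1428, 1486, 1702, 1983, 2348, 2437, 2656, 2803, 3133, 3139, 3145.
Count below 3137: L = 9; count equal: E = 0; n = 11.
Percentile rank = 100·(9 + 0.5·0)/11 = 100·9/11 = 81.82.

81.8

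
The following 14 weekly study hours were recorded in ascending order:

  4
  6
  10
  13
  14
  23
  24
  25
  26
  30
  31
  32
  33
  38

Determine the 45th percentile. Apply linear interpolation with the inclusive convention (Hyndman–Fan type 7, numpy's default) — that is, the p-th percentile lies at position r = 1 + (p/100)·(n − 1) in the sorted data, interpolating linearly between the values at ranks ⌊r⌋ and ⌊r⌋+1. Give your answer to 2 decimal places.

n = 14.
r = 1 + (45/100)·(14 − 1) = 1 + 5.85 = 6.85.
Rank 6 is 23 and rank 7 is 24.
Interpolate: 23 + 0.85·(24 − 23) = 23 + 0.85·1 = 23.85.

23.85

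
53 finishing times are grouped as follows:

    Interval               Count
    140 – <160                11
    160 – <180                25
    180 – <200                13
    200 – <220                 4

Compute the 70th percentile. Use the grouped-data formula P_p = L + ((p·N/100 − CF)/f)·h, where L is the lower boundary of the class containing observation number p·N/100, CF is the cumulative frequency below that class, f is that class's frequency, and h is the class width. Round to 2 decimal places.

181.69

N = 53; target position k = 70/100 · 53 = 37.1.
Cumulative frequencies: 11, 36, 49, 53.
Observation 37.1 falls in the class 180 – <200.
L = 180, CF = 36, f = 13, h = 20.
P70 = 180 + ((37.1 − 36)/13)·20 = 180 + 1.69231 = 181.692.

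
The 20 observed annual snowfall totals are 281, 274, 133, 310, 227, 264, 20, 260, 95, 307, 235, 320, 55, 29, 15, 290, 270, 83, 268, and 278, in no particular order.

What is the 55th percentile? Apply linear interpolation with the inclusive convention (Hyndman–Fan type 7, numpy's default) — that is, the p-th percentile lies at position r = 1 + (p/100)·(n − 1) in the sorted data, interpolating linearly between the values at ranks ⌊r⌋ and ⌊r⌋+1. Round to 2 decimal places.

Sorted: 15, 20, 29, 55, 83, 95, 133, 227, 235, 260, 264, 268, 270, 274, 278, 281, 290, 307, 310, 320.
n = 20.
r = 1 + (55/100)·(20 − 1) = 1 + 10.45 = 11.45.
Rank 11 is 264 and rank 12 is 268.
Interpolate: 264 + 0.45·(268 − 264) = 264 + 0.45·4 = 265.8.

265.80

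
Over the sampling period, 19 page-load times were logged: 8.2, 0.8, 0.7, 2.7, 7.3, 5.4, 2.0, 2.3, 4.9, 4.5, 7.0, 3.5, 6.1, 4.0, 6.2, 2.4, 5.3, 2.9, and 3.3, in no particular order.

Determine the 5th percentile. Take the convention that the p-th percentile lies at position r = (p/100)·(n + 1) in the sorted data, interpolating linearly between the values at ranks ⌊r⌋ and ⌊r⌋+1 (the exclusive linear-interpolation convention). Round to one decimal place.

Sorted: 0.7, 0.8, 2.0, 2.3, 2.4, 2.7, 2.9, 3.3, 3.5, 4.0, 4.5, 4.9, 5.3, 5.4, 6.1, 6.2, 7.0, 7.3, 8.2.
n = 19.
r = (5/100)·(19 + 1) = 1.
r is an integer, so P5 is the value at rank 1: 0.7.

0.7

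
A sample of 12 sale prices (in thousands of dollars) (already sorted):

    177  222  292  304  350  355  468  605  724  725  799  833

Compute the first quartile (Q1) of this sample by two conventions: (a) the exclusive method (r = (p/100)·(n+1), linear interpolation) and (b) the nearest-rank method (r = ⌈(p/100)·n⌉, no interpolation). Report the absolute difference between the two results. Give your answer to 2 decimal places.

n = 12.
(a) r = 3.25; between ranks 3 (292) and 4 (304): 295.
(b) the nearest-rank method: rank 3 → 292.
|295 − 292| = 3.

3.00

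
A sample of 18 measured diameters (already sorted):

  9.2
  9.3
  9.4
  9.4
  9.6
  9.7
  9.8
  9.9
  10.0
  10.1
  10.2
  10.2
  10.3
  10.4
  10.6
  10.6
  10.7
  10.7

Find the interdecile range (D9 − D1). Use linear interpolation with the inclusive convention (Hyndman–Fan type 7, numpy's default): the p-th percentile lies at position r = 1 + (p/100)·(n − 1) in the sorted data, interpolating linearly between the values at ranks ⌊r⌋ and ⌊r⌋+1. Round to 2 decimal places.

n = 18.
P10: r = 2.7; ranks 2–3 are 9.3, 9.4; interpolating gives 9.37.
P90: r = 16.3; ranks 16–17 are 10.6, 10.7; interpolating gives 10.63.
Difference: 10.63 − 9.37 = 1.26.

1.26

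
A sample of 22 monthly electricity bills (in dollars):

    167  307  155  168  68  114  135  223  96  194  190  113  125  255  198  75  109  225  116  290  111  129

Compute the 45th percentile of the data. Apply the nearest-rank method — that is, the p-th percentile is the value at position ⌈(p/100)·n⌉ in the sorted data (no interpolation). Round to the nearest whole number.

Sorted: 68, 75, 96, 109, 111, 113, 114, 116, 125, 129, 135, 155, 167, 168, 190, 194, 198, 223, 225, 255, 290, 307.
n = 22.
Position = ⌈45/100 · 22⌉ = ⌈9.9⌉ = 10.
The value at rank 10 is 129.

129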